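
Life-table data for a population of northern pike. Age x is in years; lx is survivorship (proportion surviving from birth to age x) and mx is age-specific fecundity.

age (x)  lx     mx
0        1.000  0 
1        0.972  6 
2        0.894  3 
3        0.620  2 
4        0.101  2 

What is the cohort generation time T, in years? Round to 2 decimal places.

1.58

lx·mx: 0, 5.832, 2.682, 1.24, 0.202 → R0 = 9.956
x·lx·mx: 0, 5.832, 5.364, 3.72, 0.808 → Σ = 15.724
T = 15.724 / 9.956 = 1.579349… → 1.58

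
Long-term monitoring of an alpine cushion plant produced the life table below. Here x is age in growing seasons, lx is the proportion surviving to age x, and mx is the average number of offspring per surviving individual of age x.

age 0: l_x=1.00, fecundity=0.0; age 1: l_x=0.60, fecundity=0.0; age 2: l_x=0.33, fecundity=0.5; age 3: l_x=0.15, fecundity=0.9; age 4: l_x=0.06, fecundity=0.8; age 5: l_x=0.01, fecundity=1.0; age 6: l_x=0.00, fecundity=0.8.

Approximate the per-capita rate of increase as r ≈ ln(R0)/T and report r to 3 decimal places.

R0 = Σ lx·mx = 0 + 0 + 0.165 + 0.135 + 0.048 + 0.01 + 0 = 0.358
Σ x·lx·mx = 0.977; T = 0.977/0.358 = 2.72905…
r ≈ ln(R0)/T = ln(0.358)/2.72905… = -0.3764… → -0.376

-0.376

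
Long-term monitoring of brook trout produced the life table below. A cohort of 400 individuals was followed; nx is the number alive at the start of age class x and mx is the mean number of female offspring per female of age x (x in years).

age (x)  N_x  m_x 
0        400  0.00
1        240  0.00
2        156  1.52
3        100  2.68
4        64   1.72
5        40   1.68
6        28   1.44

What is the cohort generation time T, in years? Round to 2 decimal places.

lx = nx/n0 = nx/400: 1, 0.6, 0.39, 0.25, 0.16, 0.1, 0.07
lx·mx: 0, 0, 0.5928, 0.67, 0.2752, 0.168, 0.1008 → R0 = 1.8068
x·lx·mx: 0, 0, 1.1856, 2.01, 1.1008, 0.84, 0.6048 → Σ = 5.7412
T = 5.7412 / 1.8068 = 3.177551… → 3.18

3.18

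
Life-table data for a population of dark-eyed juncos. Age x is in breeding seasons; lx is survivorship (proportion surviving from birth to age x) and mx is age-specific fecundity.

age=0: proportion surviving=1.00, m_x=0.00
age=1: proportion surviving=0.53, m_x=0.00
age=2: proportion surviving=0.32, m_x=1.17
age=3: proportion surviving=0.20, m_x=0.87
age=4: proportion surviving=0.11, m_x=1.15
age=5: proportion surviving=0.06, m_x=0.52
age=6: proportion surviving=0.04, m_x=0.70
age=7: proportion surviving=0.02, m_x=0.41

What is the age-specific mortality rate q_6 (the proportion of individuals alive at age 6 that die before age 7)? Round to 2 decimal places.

q_6 = (l_6 − l_7) / l_6 = (0.04 − 0.02) / 0.04
     = 0.02 / 0.04 = 0.5 → 0.50

0.50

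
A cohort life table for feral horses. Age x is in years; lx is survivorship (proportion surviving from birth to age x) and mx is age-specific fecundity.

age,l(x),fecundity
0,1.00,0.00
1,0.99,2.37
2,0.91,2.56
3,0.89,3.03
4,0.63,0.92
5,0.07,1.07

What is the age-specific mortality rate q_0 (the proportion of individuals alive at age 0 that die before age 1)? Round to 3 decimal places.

q_0 = (l_0 − l_1) / l_0 = (1 − 0.99) / 1
     = 0.01 / 1 = 0.01 → 0.010

0.010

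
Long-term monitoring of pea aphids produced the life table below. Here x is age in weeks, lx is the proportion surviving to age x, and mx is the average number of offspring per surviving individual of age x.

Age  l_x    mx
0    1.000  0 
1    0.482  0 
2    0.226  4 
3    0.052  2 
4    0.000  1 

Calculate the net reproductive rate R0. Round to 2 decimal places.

lx·mx by age: 0, 0, 0.904, 0.104, 0
R0 = Σ lx·mx = 1.008 → 1.01

1.01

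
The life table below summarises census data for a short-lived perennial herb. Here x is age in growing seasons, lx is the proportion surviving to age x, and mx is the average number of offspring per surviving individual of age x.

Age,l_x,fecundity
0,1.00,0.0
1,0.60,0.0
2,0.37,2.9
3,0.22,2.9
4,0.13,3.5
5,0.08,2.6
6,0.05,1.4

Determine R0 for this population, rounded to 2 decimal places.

2.44

lx·mx by age: 0, 0, 1.073, 0.638, 0.455, 0.208, 0.07
R0 = Σ lx·mx = 2.444 → 2.44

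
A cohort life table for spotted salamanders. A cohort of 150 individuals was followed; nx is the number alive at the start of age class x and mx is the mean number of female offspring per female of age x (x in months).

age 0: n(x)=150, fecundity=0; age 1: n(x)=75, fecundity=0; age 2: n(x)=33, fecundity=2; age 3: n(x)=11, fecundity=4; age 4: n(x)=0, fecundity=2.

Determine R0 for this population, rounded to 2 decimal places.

0.73

lx = nx/n0 = nx/150: 1, 0.5, 0.22, 0.07333…, 0
lx·mx by age: 0, 0, 0.44, 0.293333…, 0
R0 = Σ lx·mx = 0.733333… → 0.73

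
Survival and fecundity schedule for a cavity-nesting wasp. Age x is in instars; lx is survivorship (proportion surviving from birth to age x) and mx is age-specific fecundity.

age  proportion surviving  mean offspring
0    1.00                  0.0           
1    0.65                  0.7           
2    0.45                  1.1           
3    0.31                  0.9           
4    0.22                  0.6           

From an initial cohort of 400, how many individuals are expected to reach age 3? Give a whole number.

Expected survivors = N0 · l_3 = 400 × 0.31 = 124 → 124

124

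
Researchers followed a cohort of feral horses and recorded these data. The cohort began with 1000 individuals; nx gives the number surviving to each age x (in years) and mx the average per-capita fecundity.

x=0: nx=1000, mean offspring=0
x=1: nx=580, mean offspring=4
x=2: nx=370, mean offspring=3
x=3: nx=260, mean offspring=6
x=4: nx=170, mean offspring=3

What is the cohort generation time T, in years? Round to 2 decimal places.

2.05

lx = nx/n0 = nx/1000: 1, 0.58, 0.37, 0.26, 0.17
lx·mx: 0, 2.32, 1.11, 1.56, 0.51 → R0 = 5.5
x·lx·mx: 0, 2.32, 2.22, 4.68, 2.04 → Σ = 11.26
T = 11.26 / 5.5 = 2.047273… → 2.05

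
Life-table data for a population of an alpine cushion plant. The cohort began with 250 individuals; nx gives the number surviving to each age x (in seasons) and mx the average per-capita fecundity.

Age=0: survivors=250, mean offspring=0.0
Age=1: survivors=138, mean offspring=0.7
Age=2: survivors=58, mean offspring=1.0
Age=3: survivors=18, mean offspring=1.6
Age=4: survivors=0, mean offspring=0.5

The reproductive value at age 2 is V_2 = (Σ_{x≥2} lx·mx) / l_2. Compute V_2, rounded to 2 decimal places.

1.50

lx = nx/n0 = nx/250: 1, 0.552, 0.232, 0.072, 0
lx·mx for x ≥ 2: 0.232, 0.1152, 0 → sum = 0.3472
V_2 = 0.3472 / l_2 = 0.3472 / 0.232 = 1.496552… → 1.50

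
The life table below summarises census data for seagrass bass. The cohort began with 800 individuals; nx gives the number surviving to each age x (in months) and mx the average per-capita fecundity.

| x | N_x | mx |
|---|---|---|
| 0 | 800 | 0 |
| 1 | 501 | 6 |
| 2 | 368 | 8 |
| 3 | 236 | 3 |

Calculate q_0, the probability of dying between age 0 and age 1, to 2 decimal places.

lx = nx/n0 = nx/800: 1, 0.62625, 0.46, 0.295
q_0 = (l_0 − l_1) / l_0 = (1 − 0.62625) / 1
     = 0.37375 / 1 = 0.37375 → 0.37

0.37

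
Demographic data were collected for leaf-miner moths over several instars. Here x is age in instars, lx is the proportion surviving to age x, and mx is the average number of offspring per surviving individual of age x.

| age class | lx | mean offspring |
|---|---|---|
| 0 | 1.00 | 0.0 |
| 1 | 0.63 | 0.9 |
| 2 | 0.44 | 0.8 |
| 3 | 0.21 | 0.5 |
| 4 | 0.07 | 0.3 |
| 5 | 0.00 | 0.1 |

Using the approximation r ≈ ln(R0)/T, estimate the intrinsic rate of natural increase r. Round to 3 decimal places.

0.028

R0 = Σ lx·mx = 0 + 0.567 + 0.352 + 0.105 + 0.021 + 0 = 1.045
Σ x·lx·mx = 1.67; T = 1.67/1.045 = 1.59809…
r ≈ ln(R0)/T = ln(1.045)/1.59809… = 0.02754… → 0.028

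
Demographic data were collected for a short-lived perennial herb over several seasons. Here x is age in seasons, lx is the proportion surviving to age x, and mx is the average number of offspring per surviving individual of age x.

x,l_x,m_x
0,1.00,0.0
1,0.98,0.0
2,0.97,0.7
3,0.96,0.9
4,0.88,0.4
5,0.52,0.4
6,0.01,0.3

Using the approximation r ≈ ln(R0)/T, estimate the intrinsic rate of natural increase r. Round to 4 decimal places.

0.2445

R0 = Σ lx·mx = 0 + 0 + 0.679 + 0.864 + 0.352 + 0.208 + 0.003 = 2.106
Σ x·lx·mx = 6.416; T = 6.416/2.106 = 3.04653…
r ≈ ln(R0)/T = ln(2.106)/3.04653… = 0.244471… → 0.2445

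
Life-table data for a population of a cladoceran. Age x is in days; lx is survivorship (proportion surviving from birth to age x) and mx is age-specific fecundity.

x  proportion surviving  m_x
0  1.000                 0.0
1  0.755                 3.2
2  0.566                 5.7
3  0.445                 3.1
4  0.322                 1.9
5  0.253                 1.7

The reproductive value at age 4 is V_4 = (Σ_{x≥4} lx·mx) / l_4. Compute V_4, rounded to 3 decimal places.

3.236

lx·mx for x ≥ 4: 0.6118, 0.4301 → sum = 1.0419
V_4 = 1.0419 / l_4 = 1.0419 / 0.322 = 3.235714… → 3.236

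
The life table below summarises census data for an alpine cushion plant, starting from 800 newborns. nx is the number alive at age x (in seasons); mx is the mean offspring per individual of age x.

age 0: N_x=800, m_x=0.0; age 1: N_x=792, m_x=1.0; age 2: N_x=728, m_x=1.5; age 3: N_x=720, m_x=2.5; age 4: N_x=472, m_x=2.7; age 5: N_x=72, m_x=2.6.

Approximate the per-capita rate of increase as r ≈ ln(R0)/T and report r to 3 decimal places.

0.665

lx = nx/n0 = nx/800: 1, 0.99, 0.91, 0.9, 0.59, 0.09
R0 = Σ lx·mx = 0 + 0.99 + 1.365 + 2.25 + 1.593 + 0.234 = 6.432
Σ x·lx·mx = 18.012; T = 18.012/6.432 = 2.80037…
r ≈ ln(R0)/T = ln(6.432)/2.80037… = 0.66466… → 0.665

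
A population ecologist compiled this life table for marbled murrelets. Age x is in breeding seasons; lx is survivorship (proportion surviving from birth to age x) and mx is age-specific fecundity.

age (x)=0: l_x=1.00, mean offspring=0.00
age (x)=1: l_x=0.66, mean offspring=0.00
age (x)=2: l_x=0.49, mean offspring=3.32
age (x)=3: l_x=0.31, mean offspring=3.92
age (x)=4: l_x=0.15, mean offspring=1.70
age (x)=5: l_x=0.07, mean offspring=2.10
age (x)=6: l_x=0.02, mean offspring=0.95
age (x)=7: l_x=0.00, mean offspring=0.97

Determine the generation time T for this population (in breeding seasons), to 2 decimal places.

lx·mx: 0, 0, 1.6268, 1.2152, 0.255, 0.147, 0.019, 0 → R0 = 3.263
x·lx·mx: 0, 0, 3.2536, 3.6456, 1.02, 0.735, 0.114, 0 → Σ = 8.7682
T = 8.7682 / 3.263 = 2.687159… → 2.69

2.69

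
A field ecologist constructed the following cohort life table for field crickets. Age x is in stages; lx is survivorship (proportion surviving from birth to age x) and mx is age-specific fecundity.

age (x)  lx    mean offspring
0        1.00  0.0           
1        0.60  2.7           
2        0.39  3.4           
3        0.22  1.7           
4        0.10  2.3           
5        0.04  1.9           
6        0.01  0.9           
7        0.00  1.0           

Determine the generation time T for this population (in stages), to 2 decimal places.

lx·mx: 0, 1.62, 1.326, 0.374, 0.23, 0.076, 0.009, 0 → R0 = 3.635
x·lx·mx: 0, 1.62, 2.652, 1.122, 0.92, 0.38, 0.054, 0 → Σ = 6.748
T = 6.748 / 3.635 = 1.856396… → 1.86

1.86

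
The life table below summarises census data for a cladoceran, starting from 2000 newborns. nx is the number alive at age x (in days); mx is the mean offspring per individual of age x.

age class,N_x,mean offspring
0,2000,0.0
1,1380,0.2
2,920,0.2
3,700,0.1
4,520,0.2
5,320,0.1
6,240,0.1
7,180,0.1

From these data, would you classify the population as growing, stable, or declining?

declining

lx = nx/n0 = nx/2000: 1, 0.69, 0.46, 0.35, 0.26, 0.16, 0.12, 0.09
R0 = Σ lx·mx = 0 + 0.138 + 0.092 + 0.035 + 0.052 + 0.016 + 0.012 + 0.009 = 0.354
R0 < 1, so the population is declining.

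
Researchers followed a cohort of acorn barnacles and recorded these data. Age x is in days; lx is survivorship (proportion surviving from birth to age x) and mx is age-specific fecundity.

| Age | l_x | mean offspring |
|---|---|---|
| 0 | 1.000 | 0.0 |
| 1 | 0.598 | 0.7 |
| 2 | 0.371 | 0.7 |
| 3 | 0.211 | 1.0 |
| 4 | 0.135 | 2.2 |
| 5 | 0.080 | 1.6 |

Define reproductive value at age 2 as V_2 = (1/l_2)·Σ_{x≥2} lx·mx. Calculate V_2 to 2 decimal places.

lx·mx for x ≥ 2: 0.2597, 0.211, 0.297, 0.128 → sum = 0.8957
V_2 = 0.8957 / l_2 = 0.8957 / 0.371 = 2.414286… → 2.41

2.41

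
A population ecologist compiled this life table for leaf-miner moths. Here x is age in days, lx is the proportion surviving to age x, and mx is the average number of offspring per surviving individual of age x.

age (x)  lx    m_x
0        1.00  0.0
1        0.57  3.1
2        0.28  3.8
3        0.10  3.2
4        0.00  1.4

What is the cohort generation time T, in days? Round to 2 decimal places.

1.54

lx·mx: 0, 1.767, 1.064, 0.32, 0 → R0 = 3.151
x·lx·mx: 0, 1.767, 2.128, 0.96, 0 → Σ = 4.855
T = 4.855 / 3.151 = 1.540781… → 1.54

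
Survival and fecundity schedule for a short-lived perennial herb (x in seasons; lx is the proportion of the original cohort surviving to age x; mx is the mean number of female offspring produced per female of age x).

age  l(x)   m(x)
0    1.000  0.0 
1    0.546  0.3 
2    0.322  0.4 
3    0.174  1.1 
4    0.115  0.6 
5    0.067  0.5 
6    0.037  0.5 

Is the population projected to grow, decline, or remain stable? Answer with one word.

R0 = Σ lx·mx = 0 + 0.1638 + 0.1288 + 0.1914 + 0.069 + 0.0335 + 0.0185 = 0.605
R0 < 1, so the population is declining.

declining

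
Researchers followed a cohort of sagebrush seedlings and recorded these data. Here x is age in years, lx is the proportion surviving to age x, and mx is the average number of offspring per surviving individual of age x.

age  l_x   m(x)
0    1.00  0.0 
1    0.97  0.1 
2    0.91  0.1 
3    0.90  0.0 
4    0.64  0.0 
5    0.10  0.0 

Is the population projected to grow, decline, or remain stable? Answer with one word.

declining

R0 = Σ lx·mx = 0 + 0.097 + 0.091 + 0 + 0 + 0 = 0.188
R0 < 1, so the population is declining.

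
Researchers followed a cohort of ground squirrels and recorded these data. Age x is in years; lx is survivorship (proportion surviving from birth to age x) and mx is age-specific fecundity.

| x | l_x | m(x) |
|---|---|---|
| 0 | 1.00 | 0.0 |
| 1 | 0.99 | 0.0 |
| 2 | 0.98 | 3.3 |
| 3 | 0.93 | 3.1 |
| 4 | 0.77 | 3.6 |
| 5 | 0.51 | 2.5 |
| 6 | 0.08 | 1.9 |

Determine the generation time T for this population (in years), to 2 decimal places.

lx·mx: 0, 0, 3.234, 2.883, 2.772, 1.275, 0.152 → R0 = 10.316
x·lx·mx: 0, 0, 6.468, 8.649, 11.088, 6.375, 0.912 → Σ = 33.492
T = 33.492 / 10.316 = 3.246607… → 3.25

3.25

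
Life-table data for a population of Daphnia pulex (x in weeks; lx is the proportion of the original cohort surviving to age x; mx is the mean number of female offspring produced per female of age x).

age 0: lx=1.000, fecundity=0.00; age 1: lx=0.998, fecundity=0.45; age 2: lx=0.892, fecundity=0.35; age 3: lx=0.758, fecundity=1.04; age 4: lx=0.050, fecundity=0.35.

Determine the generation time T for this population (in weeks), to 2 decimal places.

lx·mx: 0, 0.4491, 0.3122, 0.78832, 0.0175 → R0 = 1.56712
x·lx·mx: 0, 0.4491, 0.6244, 2.36496, 0.07 → Σ = 3.50846
T = 3.50846 / 1.56712 = 2.238795… → 2.24

2.24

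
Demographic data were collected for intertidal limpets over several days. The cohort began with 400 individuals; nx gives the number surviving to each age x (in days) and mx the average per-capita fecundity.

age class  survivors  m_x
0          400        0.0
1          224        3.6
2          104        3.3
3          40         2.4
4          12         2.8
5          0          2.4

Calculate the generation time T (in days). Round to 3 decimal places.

lx = nx/n0 = nx/400: 1, 0.56, 0.26, 0.1, 0.03, 0
lx·mx: 0, 2.016, 0.858, 0.24, 0.084, 0 → R0 = 3.198
x·lx·mx: 0, 2.016, 1.716, 0.72, 0.336, 0 → Σ = 4.788
T = 4.788 / 3.198 = 1.497186… → 1.497

1.497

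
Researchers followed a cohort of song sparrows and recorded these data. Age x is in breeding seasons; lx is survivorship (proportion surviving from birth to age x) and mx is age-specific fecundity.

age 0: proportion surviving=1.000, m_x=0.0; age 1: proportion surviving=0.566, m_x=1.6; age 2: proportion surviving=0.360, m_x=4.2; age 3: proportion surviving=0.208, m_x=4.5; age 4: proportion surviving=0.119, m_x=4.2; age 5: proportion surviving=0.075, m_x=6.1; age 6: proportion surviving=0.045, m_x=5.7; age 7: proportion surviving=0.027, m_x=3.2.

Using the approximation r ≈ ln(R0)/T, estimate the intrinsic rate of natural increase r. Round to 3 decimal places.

0.543

R0 = Σ lx·mx = 0 + 0.9056 + 1.512 + 0.936 + 0.4998 + 0.4575 + 0.2565 + 0.0864 = 4.6538
Σ x·lx·mx = 13.1681; T = 13.1681/4.6538 = 2.82954…
r ≈ ln(R0)/T = ln(4.6538)/2.82954… = 0.54344… → 0.543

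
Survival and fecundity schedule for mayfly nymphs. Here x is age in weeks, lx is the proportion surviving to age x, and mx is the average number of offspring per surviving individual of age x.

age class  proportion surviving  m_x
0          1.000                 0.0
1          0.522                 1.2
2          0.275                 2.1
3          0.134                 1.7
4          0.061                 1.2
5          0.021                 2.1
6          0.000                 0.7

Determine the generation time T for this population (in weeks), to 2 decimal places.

lx·mx: 0, 0.6264, 0.5775, 0.2278, 0.0732, 0.0441, 0 → R0 = 1.549
x·lx·mx: 0, 0.6264, 1.155, 0.6834, 0.2928, 0.2205, 0 → Σ = 2.9781
T = 2.9781 / 1.549 = 1.922595… → 1.92

1.92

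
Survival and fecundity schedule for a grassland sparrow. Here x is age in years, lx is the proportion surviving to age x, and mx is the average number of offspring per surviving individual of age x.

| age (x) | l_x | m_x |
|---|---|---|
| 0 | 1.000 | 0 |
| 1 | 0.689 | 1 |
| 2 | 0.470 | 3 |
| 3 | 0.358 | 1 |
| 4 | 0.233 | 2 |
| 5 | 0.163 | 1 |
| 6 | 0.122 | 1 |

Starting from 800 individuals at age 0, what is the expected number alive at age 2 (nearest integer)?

Expected survivors = N0 · l_2 = 800 × 0.470 = 376 → 376

376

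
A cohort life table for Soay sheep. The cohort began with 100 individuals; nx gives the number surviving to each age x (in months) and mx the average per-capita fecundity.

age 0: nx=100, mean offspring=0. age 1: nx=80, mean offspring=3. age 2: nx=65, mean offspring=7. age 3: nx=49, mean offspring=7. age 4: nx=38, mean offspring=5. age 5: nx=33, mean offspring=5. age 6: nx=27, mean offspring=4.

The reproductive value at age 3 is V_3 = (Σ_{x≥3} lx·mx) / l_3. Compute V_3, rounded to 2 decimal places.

lx = nx/n0 = nx/100: 1, 0.8, 0.65, 0.49, 0.38, 0.33, 0.27
lx·mx for x ≥ 3: 3.43, 1.9, 1.65, 1.08 → sum = 8.06
V_3 = 8.06 / l_3 = 8.06 / 0.49 = 16.44898… → 16.45

16.45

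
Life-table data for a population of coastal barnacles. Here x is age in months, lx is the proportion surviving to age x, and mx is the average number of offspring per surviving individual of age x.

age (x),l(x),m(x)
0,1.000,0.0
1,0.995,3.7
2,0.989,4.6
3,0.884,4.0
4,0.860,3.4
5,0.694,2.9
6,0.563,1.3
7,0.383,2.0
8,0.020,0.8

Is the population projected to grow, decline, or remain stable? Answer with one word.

growing

R0 = Σ lx·mx = 0 + 3.6815 + 4.5494 + 3.536 + 2.924 + 2.0126 + 0.7319 + 0.766 + 0.016 = 18.2174
R0 > 1, so the population is growing.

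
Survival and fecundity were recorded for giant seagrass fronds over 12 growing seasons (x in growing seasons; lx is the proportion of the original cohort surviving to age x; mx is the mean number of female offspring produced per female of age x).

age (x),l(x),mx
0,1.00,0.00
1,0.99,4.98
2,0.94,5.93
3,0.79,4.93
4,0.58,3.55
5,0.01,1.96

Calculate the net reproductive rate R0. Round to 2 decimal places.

lx·mx by age: 0, 4.9302, 5.5742, 3.8947, 2.059, 0.0196
R0 = Σ lx·mx = 16.4777 → 16.48

16.48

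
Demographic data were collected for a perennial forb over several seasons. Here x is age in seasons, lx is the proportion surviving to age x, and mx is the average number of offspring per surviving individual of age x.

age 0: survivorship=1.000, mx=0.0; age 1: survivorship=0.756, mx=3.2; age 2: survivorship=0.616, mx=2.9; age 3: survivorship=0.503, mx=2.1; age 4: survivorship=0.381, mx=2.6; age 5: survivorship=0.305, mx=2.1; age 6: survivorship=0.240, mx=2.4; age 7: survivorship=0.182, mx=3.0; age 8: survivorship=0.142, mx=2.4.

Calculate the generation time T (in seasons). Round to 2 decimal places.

3.15

lx·mx: 0, 2.4192, 1.7864, 1.0563, 0.9906, 0.6405, 0.576, 0.546, 0.3408 → R0 = 8.3558
x·lx·mx: 0, 2.4192, 3.5728, 3.1689, 3.9624, 3.2025, 3.456, 3.822, 2.7264 → Σ = 26.3302
T = 26.3302 / 8.3558 = 3.151129… → 3.15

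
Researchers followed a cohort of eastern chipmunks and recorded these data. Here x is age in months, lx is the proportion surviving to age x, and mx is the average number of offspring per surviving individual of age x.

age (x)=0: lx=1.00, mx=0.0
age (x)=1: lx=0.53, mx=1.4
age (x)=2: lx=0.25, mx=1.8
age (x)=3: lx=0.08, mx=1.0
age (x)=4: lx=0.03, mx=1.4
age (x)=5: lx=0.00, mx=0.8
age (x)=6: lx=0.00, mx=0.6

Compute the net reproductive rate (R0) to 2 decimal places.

lx·mx by age: 0, 0.742, 0.45, 0.08, 0.042, 0, 0
R0 = Σ lx·mx = 1.314 → 1.31

1.31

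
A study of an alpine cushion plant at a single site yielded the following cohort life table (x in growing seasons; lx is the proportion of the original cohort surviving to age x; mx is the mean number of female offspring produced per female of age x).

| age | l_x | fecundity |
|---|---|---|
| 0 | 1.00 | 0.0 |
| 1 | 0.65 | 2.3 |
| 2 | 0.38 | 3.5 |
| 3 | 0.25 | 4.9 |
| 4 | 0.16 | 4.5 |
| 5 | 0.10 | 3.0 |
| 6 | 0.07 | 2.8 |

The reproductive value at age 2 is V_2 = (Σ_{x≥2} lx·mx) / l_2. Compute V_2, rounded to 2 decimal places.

lx·mx for x ≥ 2: 1.33, 1.225, 0.72, 0.3, 0.196 → sum = 3.771
V_2 = 3.771 / l_2 = 3.771 / 0.38 = 9.923684… → 9.92

9.92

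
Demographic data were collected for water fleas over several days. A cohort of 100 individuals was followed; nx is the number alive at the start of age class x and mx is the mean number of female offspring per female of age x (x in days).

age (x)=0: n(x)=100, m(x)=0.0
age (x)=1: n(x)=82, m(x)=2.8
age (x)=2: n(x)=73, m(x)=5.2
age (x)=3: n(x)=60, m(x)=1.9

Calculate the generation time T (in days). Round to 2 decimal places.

1.84

lx = nx/n0 = nx/100: 1, 0.82, 0.73, 0.6
lx·mx: 0, 2.296, 3.796, 1.14 → R0 = 7.232
x·lx·mx: 0, 2.296, 7.592, 3.42 → Σ = 13.308
T = 13.308 / 7.232 = 1.840155… → 1.84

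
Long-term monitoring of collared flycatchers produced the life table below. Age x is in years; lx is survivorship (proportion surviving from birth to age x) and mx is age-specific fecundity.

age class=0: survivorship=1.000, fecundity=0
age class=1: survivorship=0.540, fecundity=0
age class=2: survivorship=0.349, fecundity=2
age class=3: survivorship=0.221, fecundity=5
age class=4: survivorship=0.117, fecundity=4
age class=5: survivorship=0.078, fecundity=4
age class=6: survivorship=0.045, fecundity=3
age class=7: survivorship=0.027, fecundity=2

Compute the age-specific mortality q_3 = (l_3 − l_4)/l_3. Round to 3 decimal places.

q_3 = (l_3 − l_4) / l_3 = (0.221 − 0.117) / 0.221
     = 0.104 / 0.221 = 0.470588… → 0.471

0.471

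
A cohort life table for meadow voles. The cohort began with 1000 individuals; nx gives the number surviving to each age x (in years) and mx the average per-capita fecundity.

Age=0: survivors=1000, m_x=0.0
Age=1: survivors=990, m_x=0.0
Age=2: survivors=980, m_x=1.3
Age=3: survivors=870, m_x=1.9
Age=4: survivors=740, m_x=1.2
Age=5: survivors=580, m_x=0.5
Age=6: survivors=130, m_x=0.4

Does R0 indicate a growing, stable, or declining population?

lx = nx/n0 = nx/1000: 1, 0.99, 0.98, 0.87, 0.74, 0.58, 0.13
R0 = Σ lx·mx = 0 + 0 + 1.274 + 1.653 + 0.888 + 0.29 + 0.052 = 4.157
R0 > 1, so the population is growing.

growing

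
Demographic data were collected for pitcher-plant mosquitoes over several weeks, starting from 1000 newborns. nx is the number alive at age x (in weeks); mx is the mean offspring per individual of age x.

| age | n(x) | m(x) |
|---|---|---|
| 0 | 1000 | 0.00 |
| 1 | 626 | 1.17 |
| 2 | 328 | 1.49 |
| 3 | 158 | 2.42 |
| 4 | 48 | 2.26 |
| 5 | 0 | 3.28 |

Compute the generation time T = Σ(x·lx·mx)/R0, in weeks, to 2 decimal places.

lx = nx/n0 = nx/1000: 1, 0.626, 0.328, 0.158, 0.048, 0
lx·mx: 0, 0.73242, 0.48872, 0.38236, 0.10848, 0 → R0 = 1.71198
x·lx·mx: 0, 0.73242, 0.97744, 1.14708, 0.43392, 0 → Σ = 3.29086
T = 3.29086 / 1.71198 = 1.922254… → 1.92

1.92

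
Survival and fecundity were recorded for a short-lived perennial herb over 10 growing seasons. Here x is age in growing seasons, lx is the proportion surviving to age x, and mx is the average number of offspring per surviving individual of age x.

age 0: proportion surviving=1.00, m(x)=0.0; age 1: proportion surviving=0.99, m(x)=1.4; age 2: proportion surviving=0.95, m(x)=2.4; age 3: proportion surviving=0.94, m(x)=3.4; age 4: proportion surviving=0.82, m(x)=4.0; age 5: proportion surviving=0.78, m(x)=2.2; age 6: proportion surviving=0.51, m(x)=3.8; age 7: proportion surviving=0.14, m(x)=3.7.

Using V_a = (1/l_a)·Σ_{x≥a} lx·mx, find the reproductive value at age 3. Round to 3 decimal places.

11.328

lx·mx for x ≥ 3: 3.196, 3.28, 1.716, 1.938, 0.518 → sum = 10.648
V_3 = 10.648 / l_3 = 10.648 / 0.94 = 11.32766… → 11.328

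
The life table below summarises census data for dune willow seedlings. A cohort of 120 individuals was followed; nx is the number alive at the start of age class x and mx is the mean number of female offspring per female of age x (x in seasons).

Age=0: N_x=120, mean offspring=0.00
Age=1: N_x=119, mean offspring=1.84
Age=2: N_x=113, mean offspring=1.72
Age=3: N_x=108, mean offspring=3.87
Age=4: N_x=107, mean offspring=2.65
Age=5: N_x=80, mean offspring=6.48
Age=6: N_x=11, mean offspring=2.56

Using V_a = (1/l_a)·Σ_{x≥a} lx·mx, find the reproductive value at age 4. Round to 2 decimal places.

7.76

lx = nx/n0 = nx/120: 1, 0.99167…, 0.94167…, 0.9, 0.89167…, 0.66667…, 0.09167…
lx·mx for x ≥ 4: 2.362917…, 4.32…, 0.234667… → sum = 6.917583…
V_4 = 6.917583… / l_4 = 6.917583… / 0.891667… = 7.758037… → 7.76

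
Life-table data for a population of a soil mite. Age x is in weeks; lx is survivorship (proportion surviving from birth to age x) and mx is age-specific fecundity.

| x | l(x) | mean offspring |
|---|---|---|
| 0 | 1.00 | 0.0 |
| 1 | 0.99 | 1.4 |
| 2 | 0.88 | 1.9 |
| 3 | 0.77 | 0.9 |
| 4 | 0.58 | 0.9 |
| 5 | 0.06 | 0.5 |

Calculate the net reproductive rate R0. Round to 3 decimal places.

4.303

lx·mx by age: 0, 1.386, 1.672, 0.693, 0.522, 0.03
R0 = Σ lx·mx = 4.303 → 4.303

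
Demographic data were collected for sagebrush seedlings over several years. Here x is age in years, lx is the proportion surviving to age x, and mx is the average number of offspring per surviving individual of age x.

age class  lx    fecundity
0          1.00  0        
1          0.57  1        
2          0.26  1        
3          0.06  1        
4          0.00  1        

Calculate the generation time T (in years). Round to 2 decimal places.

lx·mx: 0, 0.57, 0.26, 0.06, 0 → R0 = 0.89
x·lx·mx: 0, 0.57, 0.52, 0.18, 0 → Σ = 1.27
T = 1.27 / 0.89 = 1.426966… → 1.43

1.43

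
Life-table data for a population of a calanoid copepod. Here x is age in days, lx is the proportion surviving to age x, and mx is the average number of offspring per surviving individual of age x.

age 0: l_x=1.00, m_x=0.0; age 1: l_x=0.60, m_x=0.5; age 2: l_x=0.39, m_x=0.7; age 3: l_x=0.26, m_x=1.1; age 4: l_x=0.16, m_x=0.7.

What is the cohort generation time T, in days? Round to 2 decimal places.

lx·mx: 0, 0.3, 0.273, 0.286, 0.112 → R0 = 0.971
x·lx·mx: 0, 0.3, 0.546, 0.858, 0.448 → Σ = 2.152
T = 2.152 / 0.971 = 2.216272… → 2.22

2.22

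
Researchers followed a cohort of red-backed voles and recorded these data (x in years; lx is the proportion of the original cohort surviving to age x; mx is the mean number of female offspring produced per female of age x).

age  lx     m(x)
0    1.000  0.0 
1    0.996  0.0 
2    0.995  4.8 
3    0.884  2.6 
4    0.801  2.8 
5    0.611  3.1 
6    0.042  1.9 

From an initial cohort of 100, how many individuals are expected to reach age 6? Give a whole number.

4

Expected survivors = N0 · l_6 = 100 × 0.042 = 4.2 → 4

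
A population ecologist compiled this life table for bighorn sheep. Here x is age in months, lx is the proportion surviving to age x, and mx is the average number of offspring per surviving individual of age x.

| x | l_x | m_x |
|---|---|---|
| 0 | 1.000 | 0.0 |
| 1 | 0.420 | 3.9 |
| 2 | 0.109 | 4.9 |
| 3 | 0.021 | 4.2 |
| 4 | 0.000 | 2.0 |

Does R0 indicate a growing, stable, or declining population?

growing

R0 = Σ lx·mx = 0 + 1.638 + 0.5341 + 0.0882 + 0 = 2.2603
R0 > 1, so the population is growing.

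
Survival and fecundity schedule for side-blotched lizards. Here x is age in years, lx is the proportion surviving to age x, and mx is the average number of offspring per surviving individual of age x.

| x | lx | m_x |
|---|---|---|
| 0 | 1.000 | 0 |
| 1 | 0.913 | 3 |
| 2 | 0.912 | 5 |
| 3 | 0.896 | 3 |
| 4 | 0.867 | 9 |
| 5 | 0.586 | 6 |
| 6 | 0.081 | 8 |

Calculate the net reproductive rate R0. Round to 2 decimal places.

21.95

lx·mx by age: 0, 2.739, 4.56, 2.688, 7.803, 3.516, 0.648
R0 = Σ lx·mx = 21.954 → 21.95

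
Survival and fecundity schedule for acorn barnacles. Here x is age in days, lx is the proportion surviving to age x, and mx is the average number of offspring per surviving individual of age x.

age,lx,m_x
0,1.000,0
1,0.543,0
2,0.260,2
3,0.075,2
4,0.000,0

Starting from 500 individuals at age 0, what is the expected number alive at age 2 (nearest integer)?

Expected survivors = N0 · l_2 = 500 × 0.260 = 130 → 130

130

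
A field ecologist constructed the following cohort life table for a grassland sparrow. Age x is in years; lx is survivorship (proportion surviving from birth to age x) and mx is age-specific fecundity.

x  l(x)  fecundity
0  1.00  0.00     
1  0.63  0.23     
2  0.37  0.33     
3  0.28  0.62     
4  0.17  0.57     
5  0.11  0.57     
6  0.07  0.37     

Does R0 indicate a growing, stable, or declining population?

R0 = Σ lx·mx = 0 + 0.1449 + 0.1221 + 0.1736 + 0.0969 + 0.0627 + 0.0259 = 0.6261
R0 < 1, so the population is declining.

declining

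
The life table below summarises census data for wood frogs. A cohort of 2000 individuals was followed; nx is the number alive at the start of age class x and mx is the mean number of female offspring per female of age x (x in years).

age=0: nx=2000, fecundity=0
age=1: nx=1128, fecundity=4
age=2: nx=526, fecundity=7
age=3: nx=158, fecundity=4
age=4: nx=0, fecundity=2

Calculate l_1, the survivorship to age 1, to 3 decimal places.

0.564

l_1 = n_1/n_0 = 1128/2000 = 0.564 → 0.564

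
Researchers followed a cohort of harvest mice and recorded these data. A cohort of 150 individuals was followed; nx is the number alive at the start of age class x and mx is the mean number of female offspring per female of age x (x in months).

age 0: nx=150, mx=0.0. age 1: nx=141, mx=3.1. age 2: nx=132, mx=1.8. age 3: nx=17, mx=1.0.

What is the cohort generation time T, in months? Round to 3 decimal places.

1.393

lx = nx/n0 = nx/150: 1, 0.94, 0.88, 0.11333…
lx·mx: 0, 2.914, 1.584, 0.113333… → R0 = 4.611333…
x·lx·mx: 0, 2.914, 3.168, 0.34… → Σ = 6.422…
T = 6.422… / 4.611333… = 1.392656… → 1.393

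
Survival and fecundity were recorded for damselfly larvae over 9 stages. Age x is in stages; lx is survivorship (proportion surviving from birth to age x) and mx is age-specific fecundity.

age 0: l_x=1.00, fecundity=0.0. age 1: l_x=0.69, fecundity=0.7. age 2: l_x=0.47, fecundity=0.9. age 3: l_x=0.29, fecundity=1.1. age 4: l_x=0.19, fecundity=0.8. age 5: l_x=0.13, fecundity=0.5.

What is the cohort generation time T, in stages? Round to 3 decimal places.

lx·mx: 0, 0.483, 0.423, 0.319, 0.152, 0.065 → R0 = 1.442
x·lx·mx: 0, 0.483, 0.846, 0.957, 0.608, 0.325 → Σ = 3.219
T = 3.219 / 1.442 = 2.232316… → 2.232

2.232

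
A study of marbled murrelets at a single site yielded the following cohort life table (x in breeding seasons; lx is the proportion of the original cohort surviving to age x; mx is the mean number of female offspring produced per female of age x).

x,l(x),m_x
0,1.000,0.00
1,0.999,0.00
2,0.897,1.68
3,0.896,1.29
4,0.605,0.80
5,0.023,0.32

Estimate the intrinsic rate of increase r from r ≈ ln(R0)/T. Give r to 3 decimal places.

0.429

R0 = Σ lx·mx = 0 + 0 + 1.50696 + 1.15584 + 0.484 + 0.00736 = 3.15416
Σ x·lx·mx = 8.45424; T = 8.45424/3.15416 = 2.68035…
r ≈ ln(R0)/T = ln(3.15416)/2.68035… = 0.42857… → 0.429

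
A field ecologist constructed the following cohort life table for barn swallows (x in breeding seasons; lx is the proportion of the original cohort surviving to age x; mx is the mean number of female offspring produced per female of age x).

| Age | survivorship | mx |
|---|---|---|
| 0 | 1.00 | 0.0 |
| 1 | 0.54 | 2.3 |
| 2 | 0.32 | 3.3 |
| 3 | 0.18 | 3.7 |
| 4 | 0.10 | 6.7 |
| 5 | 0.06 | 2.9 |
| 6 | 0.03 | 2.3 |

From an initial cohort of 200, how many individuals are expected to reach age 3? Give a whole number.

36

Expected survivors = N0 · l_3 = 200 × 0.18 = 36 → 36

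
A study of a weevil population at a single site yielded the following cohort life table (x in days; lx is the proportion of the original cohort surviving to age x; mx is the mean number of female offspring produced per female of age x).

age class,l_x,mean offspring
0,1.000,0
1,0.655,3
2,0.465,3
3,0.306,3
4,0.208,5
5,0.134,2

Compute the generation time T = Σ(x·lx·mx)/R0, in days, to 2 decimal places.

lx·mx: 0, 1.965, 1.395, 0.918, 1.04, 0.268 → R0 = 5.586
x·lx·mx: 0, 1.965, 2.79, 2.754, 4.16, 1.34 → Σ = 13.009
T = 13.009 / 5.586 = 2.328858… → 2.33

2.33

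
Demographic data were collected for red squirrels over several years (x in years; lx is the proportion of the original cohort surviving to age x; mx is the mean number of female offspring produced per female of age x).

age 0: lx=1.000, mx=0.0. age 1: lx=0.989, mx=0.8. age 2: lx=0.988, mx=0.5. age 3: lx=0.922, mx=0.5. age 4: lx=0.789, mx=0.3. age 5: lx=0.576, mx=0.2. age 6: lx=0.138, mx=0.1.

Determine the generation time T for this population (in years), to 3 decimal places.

lx·mx: 0, 0.7912, 0.494, 0.461, 0.2367, 0.1152, 0.0138 → R0 = 2.1119
x·lx·mx: 0, 0.7912, 0.988, 1.383, 0.9468, 0.576, 0.0828 → Σ = 4.7678
T = 4.7678 / 2.1119 = 2.257588… → 2.258

2.258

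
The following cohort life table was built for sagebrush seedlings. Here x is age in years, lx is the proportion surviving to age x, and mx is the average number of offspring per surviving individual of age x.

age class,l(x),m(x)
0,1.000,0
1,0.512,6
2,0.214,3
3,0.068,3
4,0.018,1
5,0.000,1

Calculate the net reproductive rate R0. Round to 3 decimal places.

lx·mx by age: 0, 3.072, 0.642, 0.204, 0.018, 0
R0 = Σ lx·mx = 3.936 → 3.936

3.936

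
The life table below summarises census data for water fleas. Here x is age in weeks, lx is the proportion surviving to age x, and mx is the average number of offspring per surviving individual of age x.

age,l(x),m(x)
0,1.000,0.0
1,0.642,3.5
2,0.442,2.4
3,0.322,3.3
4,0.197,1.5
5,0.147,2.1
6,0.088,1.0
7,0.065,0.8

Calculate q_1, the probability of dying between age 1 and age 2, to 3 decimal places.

q_1 = (l_1 − l_2) / l_1 = (0.642 − 0.442) / 0.642
     = 0.2 / 0.642 = 0.311526… → 0.312

0.312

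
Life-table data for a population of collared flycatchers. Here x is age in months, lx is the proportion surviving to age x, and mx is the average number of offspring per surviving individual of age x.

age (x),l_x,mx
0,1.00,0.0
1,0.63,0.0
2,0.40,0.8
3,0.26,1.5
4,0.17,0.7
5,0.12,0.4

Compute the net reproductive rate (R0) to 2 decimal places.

lx·mx by age: 0, 0, 0.32, 0.39, 0.119, 0.048
R0 = Σ lx·mx = 0.877 → 0.88

0.88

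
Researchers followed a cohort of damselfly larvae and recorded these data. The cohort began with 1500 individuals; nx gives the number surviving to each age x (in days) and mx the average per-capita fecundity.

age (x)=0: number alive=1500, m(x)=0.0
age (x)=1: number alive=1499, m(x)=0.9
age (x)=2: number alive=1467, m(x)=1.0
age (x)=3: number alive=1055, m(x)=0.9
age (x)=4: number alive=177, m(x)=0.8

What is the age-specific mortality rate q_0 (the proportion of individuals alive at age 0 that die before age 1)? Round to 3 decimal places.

0.001

lx = nx/n0 = nx/1500: 1, 0.99933…, 0.978, 0.70333…, 0.118
q_0 = (l_0 − l_1) / l_0 = (1 − 0.999333…) / 1
     = 0.000667… / 1 = 0.000667… → 0.001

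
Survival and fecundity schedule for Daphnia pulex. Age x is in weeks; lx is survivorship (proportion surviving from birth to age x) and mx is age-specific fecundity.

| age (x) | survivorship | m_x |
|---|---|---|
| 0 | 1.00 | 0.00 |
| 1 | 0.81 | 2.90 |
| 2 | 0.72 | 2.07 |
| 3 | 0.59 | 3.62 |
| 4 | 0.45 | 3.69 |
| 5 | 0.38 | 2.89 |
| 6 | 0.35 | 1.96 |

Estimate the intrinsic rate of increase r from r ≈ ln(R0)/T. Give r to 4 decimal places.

0.7549

R0 = Σ lx·mx = 0 + 2.349 + 1.4904 + 2.1358 + 1.6605 + 1.0982 + 0.686 = 9.4199
Σ x·lx·mx = 27.9862; T = 27.9862/9.4199 = 2.97097…
r ≈ ln(R0)/T = ln(9.4199)/2.97097… = 0.754914… → 0.7549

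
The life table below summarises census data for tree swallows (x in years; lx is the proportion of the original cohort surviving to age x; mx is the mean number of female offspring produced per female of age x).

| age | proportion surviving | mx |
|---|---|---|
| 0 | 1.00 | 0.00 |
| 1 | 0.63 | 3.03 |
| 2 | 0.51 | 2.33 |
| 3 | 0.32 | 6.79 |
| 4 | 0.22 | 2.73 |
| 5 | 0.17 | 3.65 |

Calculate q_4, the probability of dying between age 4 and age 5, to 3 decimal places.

q_4 = (l_4 − l_5) / l_4 = (0.22 − 0.17) / 0.22
     = 0.05 / 0.22 = 0.227273… → 0.227

0.227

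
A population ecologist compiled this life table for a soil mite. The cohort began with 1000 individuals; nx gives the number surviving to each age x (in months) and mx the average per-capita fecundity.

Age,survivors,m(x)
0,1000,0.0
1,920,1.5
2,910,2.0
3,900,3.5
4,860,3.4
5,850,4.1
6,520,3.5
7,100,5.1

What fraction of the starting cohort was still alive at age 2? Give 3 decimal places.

l_2 = n_2/n_0 = 910/1000 = 0.91 → 0.910

0.910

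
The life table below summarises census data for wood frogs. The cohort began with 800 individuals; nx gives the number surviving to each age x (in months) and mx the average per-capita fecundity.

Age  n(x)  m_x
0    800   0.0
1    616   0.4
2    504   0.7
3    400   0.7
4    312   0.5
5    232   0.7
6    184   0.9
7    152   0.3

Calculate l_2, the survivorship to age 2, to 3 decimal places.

0.630

l_2 = n_2/n_0 = 504/800 = 0.63 → 0.630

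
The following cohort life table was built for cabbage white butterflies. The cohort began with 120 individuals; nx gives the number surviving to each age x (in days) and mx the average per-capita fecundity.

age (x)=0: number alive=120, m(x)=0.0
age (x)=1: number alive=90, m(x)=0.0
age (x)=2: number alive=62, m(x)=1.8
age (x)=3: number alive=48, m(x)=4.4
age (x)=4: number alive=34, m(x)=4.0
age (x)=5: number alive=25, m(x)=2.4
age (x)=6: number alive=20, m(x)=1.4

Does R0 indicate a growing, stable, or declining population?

lx = nx/n0 = nx/120: 1, 0.75, 0.51667…, 0.4, 0.28333…, 0.20833…, 0.16667…
R0 = Σ lx·mx = 0 + 0 + 0.93… + 1.76 + 1.133333… + 0.5… + 0.233333… = 4.556667…
R0 > 1, so the population is growing.

growing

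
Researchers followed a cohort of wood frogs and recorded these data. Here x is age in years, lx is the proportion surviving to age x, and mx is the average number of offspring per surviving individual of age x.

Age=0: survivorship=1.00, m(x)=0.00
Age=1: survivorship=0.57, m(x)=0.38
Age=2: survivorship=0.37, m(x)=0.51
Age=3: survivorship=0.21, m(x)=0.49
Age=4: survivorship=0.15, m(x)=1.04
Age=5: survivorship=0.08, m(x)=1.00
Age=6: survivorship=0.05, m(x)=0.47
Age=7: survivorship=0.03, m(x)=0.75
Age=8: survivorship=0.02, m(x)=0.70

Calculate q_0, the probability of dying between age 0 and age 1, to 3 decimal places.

0.430

q_0 = (l_0 − l_1) / l_0 = (1 − 0.57) / 1
     = 0.43 / 1 = 0.43 → 0.430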